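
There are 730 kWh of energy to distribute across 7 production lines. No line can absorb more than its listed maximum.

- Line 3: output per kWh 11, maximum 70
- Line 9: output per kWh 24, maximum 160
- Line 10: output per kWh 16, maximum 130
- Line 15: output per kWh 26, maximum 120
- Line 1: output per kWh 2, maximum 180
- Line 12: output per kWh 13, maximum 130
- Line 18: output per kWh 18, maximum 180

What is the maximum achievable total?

Order the production lines by output per kWh: Line 15 26 > Line 9 24 > Line 18 18 > Line 10 16 > Line 12 13 > Line 3 11 > Line 1 2.
Line 15: +120 to 120 (cap) → 610 left.
Line 9: +160 to 160 (cap) → 450 left.
Line 18: +180 to 180 (cap) → 270 left.
Give Line 10 130 to hit its cap of 130 → 140 left.
Line 12: +130 to 130 (cap) → 10 left.
Line 3 has room for 70 but only 10 remain, so it gets 10.
Total = 11×10 + 24×160 + 16×130 + 26×120 + 13×130 + 18×180 = 14080.

14080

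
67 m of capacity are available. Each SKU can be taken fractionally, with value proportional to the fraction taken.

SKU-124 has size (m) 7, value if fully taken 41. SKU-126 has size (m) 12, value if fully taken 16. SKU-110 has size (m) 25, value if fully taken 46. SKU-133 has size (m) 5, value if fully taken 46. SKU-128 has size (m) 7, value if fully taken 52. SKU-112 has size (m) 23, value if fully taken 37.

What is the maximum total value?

Rank by value-to-size ratio: SKU-133 46/5≈9.2, SKU-128 52/7≈7.43, SKU-124 41/7≈5.86, SKU-110 46/25≈1.84, SKU-112 37/23≈1.61, SKU-126 16/12≈1.33.
All 5 m of SKU-133 fit (value 46) → 62 remain.
Take all of SKU-128 (7 m, value 52) → 55 m left.
Take all of SKU-124 (7 m, value 41) → 48 m left.
Take all of SKU-110 (25 m, value 46) → 23 m left.
All 23 m of SKU-112 fit (value 37) → 0 remain.
Total value = 222.

222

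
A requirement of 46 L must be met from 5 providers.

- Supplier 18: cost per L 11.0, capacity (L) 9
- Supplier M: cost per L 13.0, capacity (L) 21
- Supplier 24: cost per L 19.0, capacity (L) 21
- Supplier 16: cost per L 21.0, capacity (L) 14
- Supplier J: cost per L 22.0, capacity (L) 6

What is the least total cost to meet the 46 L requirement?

676

Cheapest first:
Supplier 18 (11.0): use full 9 ; 37 L to go.
Take 21 from Supplier M at 13.0 ; need 16 more.
Take 16 from Supplier 24 at 19.0 to finish.
Supplier 16, Supplier J: unused.
Cost = 9×11.0 + 21×13.0 + 16×19.0 = 676.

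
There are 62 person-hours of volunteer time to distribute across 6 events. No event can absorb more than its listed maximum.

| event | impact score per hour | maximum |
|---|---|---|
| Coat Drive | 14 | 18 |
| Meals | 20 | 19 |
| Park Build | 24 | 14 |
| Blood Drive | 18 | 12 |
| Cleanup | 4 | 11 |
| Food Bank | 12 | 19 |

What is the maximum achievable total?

1170

Order the events by impact score per hour: Park Build 24 > Meals 20 > Blood Drive 18 > Coat Drive 14 > Food Bank 12 > Cleanup 4.
Park Build: +14 to 14 (cap) — 48 left.
Meals takes 19 to reach its cap of 19 — 29 left.
Blood Drive: +12 to 12 (cap) — 17 left.
Coat Drive has room for 18 but only 17 remain, so it gets 17.
Total = 14×17 + 20×19 + 24×14 + 18×12 = 1170.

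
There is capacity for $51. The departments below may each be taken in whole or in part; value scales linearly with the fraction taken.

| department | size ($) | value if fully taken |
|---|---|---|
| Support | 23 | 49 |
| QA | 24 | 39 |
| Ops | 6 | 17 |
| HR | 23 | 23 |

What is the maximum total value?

101.75

Rank by value-to-size ratio: Ops 17/6≈2.83, Support 49/23≈2.13, QA 39/24≈1.62, HR 23/23≈1.
All 6 $ of Ops fit (value 17) → 45 remain.
Support: take in full, 23 $ for value 49 → 22 left.
Fill the last 22 $ with part of QA: 22/24 of it earns 35.75.
Total value = 101.75.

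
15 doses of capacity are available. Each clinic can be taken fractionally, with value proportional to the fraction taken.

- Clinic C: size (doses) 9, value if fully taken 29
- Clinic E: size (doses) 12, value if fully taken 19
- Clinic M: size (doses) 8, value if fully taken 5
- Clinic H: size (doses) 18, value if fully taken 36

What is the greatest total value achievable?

Sort by value density: Clinic C 29/9≈3.22, Clinic H 36/18≈2, Clinic E 19/12≈1.58, Clinic M 5/8≈0.625.
Take all of Clinic C (9 doses, value 29) ; 6 doses left.
6 doses left: a 6/18 share of Clinic H gives 36×6/18 = 12.
Total value = 41.

41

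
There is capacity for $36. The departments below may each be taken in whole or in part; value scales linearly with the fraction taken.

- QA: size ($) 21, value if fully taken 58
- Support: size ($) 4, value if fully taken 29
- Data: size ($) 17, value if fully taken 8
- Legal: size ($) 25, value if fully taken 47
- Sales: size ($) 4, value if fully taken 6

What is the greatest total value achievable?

Best value per unit of size first: Support 29/4≈7.25, QA 58/21≈2.76, Legal 47/25≈1.88, Sales 6/4≈1.5, Data 8/17≈0.471.
Take all of Support (4 $, value 29) → 32 $ left.
QA: take in full, 21 $ for value 58 → 11 left.
Fill the last 11 $ with part of Legal: 11/25 of it earns 20.68.
Total value = 107.68.

107.68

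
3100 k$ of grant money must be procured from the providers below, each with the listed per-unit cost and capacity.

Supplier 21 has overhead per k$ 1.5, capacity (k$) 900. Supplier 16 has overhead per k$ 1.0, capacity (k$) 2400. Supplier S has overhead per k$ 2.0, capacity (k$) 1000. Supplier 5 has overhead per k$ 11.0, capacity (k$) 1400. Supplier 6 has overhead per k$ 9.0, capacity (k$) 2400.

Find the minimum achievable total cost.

Use providers in increasing cost order.
Supplier 16 (1.0): use full 2400 → 700 k$ to go.
Supplier 21 at 1.5: take 700 of its 900 → requirement met.
Supplier S, Supplier 6, Supplier 5: unused.
Cost = 2400×1.0 + 700×1.5 = 3450.

3450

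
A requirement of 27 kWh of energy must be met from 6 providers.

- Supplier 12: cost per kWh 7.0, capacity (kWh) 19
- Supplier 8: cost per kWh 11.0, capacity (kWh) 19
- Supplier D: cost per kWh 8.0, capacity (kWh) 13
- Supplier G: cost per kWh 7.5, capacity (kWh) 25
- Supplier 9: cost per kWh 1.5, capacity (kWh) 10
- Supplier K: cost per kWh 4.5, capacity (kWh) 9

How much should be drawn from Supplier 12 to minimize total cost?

Cheapest first:
Supplier 9 at 1.5: take all 10 kWh → 17 still needed.
Supplier K (4.5): use full 9 → 8 kWh to go.
Supplier 12 (7.0): take the remaining 8 → done.
Supplier G, Supplier D, Supplier 8: unused.

8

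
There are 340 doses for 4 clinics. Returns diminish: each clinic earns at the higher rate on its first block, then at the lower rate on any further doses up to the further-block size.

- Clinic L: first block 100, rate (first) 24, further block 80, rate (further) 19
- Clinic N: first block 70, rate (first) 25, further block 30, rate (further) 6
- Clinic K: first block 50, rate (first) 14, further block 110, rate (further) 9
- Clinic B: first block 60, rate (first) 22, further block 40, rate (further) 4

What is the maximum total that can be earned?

7410

Order all 8 blocks by rate: Clinic N/tier1 25 > Clinic L/tier1 24 > Clinic B/tier1 22 > Clinic L/tier2 19 > Clinic K/tier1 14 > Clinic K/tier2 9 > Clinic N/tier2 6 > Clinic B/tier2 4.
Fill Clinic N tier1 block (70 at 25) ; 270 left.
Clinic L tier1 at 24: fill all 100 ; 170 left.
Clinic B/tier1 (22): +60 ; 110 left.
Clinic L tier2 at 19: fill all 80 ; 30 left.
30 remain; put them into Clinic K tier1 at 14.
Total = 25×70 + 24×100 + 22×60 + 19×80 + 14×30 = 7410.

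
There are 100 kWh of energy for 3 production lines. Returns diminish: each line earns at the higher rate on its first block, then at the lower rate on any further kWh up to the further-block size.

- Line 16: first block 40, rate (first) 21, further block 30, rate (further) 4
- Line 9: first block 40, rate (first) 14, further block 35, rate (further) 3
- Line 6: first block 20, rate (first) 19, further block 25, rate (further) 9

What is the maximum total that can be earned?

Rank every tier by rate: Line 16/tier1 21 > Line 6/tier1 19 > Line 9/tier1 14 > Line 6/tier2 9 > Line 16/tier2 4 > Line 9/tier2 3.
Line 16/tier1 (21): +40 ; 60 left.
Fill Line 6 tier1 block (20 at 19) ; 40 left.
Line 9 tier1 at 14: fill all 40 ; 0 left.
Total = 21×40 + 19×20 + 14×40 = 1780.

1780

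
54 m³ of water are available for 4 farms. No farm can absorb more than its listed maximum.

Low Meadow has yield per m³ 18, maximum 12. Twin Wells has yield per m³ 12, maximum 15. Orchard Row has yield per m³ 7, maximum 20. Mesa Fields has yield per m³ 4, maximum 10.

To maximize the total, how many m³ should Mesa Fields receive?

7

Highest yield per m³ first: Low Meadow 18 > Twin Wells 12 > Orchard Row 7 > Mesa Fields 4.
Give Low Meadow 12 to hit its cap of 12 ; 42 left.
Twin Wells takes 15 to reach its cap of 15 ; 27 left.
Give Orchard Row 20 to hit its cap of 20 ; 7 left.
Mesa Fields: +7 (room for 10) → 7. Pool exhausted.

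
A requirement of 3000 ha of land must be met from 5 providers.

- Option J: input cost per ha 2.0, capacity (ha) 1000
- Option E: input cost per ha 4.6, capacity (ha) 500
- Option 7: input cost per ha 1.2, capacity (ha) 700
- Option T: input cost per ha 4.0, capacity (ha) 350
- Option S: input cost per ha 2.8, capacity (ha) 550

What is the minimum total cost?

7620

Cheapest first:
Option 7 (1.2): use full 700 — 2300 ha to go.
Option J at 2.0: take all 1000 ha — 1300 still needed.
Option S (2.8): use full 550 — 750 ha to go.
Take 350 from Option T at 4.0 — need 400 more.
Option E at 4.6: take 400 of its 500 — requirement met.
Cost = 700×1.2 + 1000×2.0 + 550×2.8 + 350×4.0 + 400×4.6 = 7620.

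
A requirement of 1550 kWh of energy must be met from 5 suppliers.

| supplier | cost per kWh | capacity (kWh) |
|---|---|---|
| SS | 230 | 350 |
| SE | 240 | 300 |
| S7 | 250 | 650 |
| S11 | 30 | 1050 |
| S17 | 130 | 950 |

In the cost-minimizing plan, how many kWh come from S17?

Fill from the cheapest supplier first.
S11 (30): use full 1050 — 500 kWh to go.
S17 (130): take the remaining 500 — done.
SS, SE, S7: unused.

500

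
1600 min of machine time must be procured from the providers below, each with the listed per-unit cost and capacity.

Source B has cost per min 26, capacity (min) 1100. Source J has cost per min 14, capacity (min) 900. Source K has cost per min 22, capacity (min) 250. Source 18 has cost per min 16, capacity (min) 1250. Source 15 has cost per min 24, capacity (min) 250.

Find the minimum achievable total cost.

23800

Fill from the cheapest provider first.
Source J (14): use full 900 ; 700 min to go.
Source 18 at 16: take 700 of its 1250 ; requirement met.
Source K, Source 15, Source B: unused.
Cost = 900×14 + 700×16 = 23800.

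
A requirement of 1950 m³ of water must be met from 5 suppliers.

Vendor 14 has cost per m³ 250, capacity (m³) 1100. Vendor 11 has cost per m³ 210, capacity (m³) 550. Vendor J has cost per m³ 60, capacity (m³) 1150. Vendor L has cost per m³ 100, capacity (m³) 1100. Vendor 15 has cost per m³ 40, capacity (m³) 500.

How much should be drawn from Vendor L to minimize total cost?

Fill from the cheapest supplier first.
Take 500 from Vendor 15 at 40 — need 1450 more.
Take 1150 from Vendor J at 60 — need 300 more.
Vendor L (100): take the remaining 300 — done.
Vendor 11, Vendor 14: unused.

300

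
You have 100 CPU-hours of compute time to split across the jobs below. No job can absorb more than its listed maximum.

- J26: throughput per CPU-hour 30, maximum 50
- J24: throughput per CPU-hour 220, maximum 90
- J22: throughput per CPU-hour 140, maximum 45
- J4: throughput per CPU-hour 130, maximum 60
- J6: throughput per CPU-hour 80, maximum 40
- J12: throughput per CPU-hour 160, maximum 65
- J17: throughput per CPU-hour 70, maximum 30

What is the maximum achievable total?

Rank by throughput per CPU-hour: J24 220 > J12 160 > J22 140 > J4 130 > J6 80 > J17 70 > J26 30.
J24: +90 to 90 (cap) ; 10 left.
Only 10 left; J12 takes them to reach 10.
Total = 220×90 + 160×10 = 21400.

21400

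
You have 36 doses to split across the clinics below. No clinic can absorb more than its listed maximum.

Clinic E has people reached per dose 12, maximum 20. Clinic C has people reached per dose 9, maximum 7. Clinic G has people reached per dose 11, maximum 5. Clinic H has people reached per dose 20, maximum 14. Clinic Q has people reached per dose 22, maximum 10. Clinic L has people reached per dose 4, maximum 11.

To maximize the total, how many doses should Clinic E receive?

Order the clinics by people reached per dose: Clinic Q 22 > Clinic H 20 > Clinic E 12 > Clinic G 11 > Clinic C 9 > Clinic L 4.
Clinic Q takes 10 to reach its cap of 10 ; 26 left.
Clinic H takes 14 to reach its cap of 14 ; 12 left.
Clinic E has room for 20 but only 12 remain, so it gets 12.

12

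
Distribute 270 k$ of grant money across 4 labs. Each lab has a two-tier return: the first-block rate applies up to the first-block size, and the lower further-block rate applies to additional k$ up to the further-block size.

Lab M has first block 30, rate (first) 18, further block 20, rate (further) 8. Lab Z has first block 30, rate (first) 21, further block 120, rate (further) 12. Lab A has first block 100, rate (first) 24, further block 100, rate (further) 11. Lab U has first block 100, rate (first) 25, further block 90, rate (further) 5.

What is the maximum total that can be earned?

6190

Treat each block as its own option and order by rate: Lab U/tier1 25 > Lab A/tier1 24 > Lab Z/tier1 21 > Lab M/tier1 18 > Lab Z/tier2 12 > Lab A/tier2 11 > Lab M/tier2 8 > Lab U/tier2 5.
Lab U/tier1 (25): +100 → 170 left.
Lab A/tier1 (24): +100 → 70 left.
Lab Z/tier1 (21): +30 → 40 left.
Fill Lab M tier1 block (30 at 18) → 10 left.
Lab Z/tier2: +10 of 120 at 12; pool empty.
Total = 25×100 + 24×100 + 21×30 + 18×30 + 12×10 = 6190.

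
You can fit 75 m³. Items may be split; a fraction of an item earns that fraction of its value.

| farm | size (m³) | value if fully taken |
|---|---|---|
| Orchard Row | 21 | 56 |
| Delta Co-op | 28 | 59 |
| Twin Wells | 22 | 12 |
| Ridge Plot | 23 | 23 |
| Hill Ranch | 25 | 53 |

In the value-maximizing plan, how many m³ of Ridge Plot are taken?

1

Sort by value density: Orchard Row 56/21≈2.67, Hill Ranch 53/25≈2.12, Delta Co-op 59/28≈2.11, Ridge Plot 23/23≈1, Twin Wells 12/22≈0.545.
Orchard Row: take in full, 21 m³ for value 56 — 54 left.
Take all of Hill Ranch (25 m³, value 53) — 29 m³ left.
Take all of Delta Co-op (28 m³, value 59) — 1 m³ left.
1 m³ left: a 1/23 share of Ridge Plot gives 23×1/23 = 1.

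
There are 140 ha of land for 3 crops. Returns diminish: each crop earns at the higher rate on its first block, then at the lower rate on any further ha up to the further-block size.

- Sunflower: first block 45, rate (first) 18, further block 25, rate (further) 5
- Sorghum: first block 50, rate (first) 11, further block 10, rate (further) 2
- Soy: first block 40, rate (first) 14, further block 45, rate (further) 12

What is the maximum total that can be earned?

2020

Rank every tier by rate: Sunflower/T1 18 > Soy/T1 14 > Soy/T2 12 > Sorghum/T1 11 > Sunflower/T2 5 > Sorghum/T2 2.
Fill Sunflower T1 block (45 at 18) ; 95 left.
Fill Soy T1 block (40 at 14) ; 55 left.
Fill Soy T2 block (45 at 12) ; 10 left.
10 remain; put them into Sorghum T1 at 11.
Total = 18×45 + 14×40 + 12×45 + 11×10 = 2020.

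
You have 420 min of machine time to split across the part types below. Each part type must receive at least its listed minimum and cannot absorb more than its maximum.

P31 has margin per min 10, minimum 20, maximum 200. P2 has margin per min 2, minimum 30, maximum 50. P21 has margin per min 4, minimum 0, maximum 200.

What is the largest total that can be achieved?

Meeting every minimum uses 20+30+0 = 50 min, leaving 370.
Highest margin per min first: P31 10 > P21 4 > P2 2.
Give P31 180 more to hit its cap of 200 — 190 left.
P21 has room for 200 more but only 190 remain, so it gets 190.
Total = 10×200 + 2×30 + 4×190 = 2820.

2820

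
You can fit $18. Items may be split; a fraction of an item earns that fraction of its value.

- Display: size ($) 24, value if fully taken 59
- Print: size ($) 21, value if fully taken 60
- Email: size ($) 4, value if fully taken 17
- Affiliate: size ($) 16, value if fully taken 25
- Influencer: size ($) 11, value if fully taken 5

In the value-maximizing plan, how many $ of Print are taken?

14

Best value per unit of size first: Email 17/4≈4.25, Print 60/21≈2.86, Display 59/24≈2.46, Affiliate 25/16≈1.56, Influencer 5/11≈0.455.
Take all of Email (4 $, value 17) → 14 $ left.
Fill the last 14 $ with part of Print: 14/21 of it earns 40.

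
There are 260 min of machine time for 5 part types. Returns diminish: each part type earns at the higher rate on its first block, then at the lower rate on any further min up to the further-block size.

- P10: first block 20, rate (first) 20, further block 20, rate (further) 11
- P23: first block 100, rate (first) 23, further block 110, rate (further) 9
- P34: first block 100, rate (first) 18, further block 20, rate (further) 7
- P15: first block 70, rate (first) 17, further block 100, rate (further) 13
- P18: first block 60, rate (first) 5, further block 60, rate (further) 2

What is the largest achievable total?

5180

Rank every tier by rate: P23/first 23 > P10/first 20 > P34/first 18 > P15/first 17 > P15/second 13 > P10/second 11 > P23/second 9 > P34/second 7 > P18/first 5 > P18/second 2.
P23 first at 23: fill all 100 ; 160 left.
Fill P10 first block (20 at 20) ; 140 left.
P34/first (18): +100 ; 40 left.
40 remain; put them into P15 first at 17.
Total = 23×100 + 20×20 + 18×100 + 17×40 = 5180.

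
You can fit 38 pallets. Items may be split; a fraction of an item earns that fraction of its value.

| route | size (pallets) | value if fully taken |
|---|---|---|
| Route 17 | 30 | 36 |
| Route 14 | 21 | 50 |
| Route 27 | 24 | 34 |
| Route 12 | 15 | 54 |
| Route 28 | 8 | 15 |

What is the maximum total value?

107.75

Rank by value-to-size ratio: Route 12 54/15≈3.6, Route 14 50/21≈2.38, Route 28 15/8≈1.88, Route 27 34/24≈1.42, Route 17 36/30≈1.2.
Route 12: take in full, 15 pallets for value 54 — 23 left.
All 21 pallets of Route 14 fit (value 50) — 2 remain.
Only 2 pallets remain; take 2/8 of Route 28 for value 15×2/8 = 3.75.
Total value = 107.75.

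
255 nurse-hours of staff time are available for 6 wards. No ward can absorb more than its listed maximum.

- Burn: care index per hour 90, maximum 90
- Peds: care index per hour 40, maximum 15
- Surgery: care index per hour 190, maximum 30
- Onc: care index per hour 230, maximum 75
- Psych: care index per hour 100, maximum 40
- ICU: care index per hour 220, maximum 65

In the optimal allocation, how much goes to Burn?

Highest care index per hour first: Onc 230 > ICU 220 > Surgery 190 > Psych 100 > Burn 90 > Peds 40.
Onc takes 75 to reach its cap of 75 — 180 left.
ICU takes 65 to reach its cap of 65 — 115 left.
Surgery: +30 to 30 (cap) — 85 left.
Psych takes 40 to reach its cap of 40 — 45 left.
Burn has room for 90 but only 45 remain, so it gets 45.

45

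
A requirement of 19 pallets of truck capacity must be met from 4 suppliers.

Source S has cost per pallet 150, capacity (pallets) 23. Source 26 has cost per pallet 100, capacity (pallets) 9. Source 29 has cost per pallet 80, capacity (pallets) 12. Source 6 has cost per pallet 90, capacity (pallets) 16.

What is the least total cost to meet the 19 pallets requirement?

Cheapest first:
Source 29 at 80: take all 12 pallets → 7 still needed.
Take 7 from Source 6 at 90 to finish.
Source 26, Source S: unused.
Cost = 12×80 + 7×90 = 1590.

1590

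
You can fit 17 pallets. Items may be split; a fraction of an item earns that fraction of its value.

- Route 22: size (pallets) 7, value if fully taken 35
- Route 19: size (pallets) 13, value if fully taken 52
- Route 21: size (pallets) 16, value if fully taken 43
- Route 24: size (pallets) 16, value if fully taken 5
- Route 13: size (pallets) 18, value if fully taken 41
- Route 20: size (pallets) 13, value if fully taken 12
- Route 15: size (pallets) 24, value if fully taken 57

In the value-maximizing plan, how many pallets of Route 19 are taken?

Best value per unit of size first: Route 22 35/7≈5, Route 19 52/13≈4, Route 21 43/16≈2.69, Route 15 57/24≈2.38, Route 13 41/18≈2.28, Route 20 12/13≈0.923, Route 24 5/16≈0.312.
All 7 pallets of Route 22 fit (value 35) → 10 remain.
10 pallets left: a 10/13 share of Route 19 gives 52×10/13 = 40.

10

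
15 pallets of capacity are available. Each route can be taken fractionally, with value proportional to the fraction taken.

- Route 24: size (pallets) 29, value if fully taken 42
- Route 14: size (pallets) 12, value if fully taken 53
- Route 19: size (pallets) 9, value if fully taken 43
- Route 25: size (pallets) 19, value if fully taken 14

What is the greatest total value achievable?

69.5

Rank by value-to-size ratio: Route 19 43/9≈4.78, Route 14 53/12≈4.42, Route 24 42/29≈1.45, Route 25 14/19≈0.737.
Route 19: take in full, 9 pallets for value 43 → 6 left.
6 pallets left: a 6/12 share of Route 14 gives 53×6/12 = 26.5.
Total value = 69.5.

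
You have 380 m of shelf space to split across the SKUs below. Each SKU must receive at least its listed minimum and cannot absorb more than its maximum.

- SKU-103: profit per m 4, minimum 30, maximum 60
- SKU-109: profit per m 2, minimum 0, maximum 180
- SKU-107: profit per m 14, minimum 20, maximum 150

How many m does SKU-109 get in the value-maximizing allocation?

170

Meeting every minimum uses 30+0+20 = 50 m, leaving 330.
Rank by profit per m: SKU-107 14 > SKU-103 4 > SKU-109 2.
Give SKU-107 130 more to hit its cap of 150 → 200 left.
SKU-103: +30 to 60 (cap) → 170 left.
SKU-109 has room for 180 more but only 170 remain, so it gets 170.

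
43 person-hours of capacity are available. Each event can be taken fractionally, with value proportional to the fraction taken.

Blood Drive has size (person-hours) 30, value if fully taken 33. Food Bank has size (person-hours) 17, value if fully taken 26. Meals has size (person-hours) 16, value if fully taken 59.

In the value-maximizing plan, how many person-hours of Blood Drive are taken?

Best value per unit of size first: Meals 59/16≈3.69, Food Bank 26/17≈1.53, Blood Drive 33/30≈1.1.
Meals: take in full, 16 person-hours for value 59 → 27 left.
Food Bank: take in full, 17 person-hours for value 26 → 10 left.
Only 10 person-hours remain; take 10/30 of Blood Drive for value 33×10/30 = 11.

10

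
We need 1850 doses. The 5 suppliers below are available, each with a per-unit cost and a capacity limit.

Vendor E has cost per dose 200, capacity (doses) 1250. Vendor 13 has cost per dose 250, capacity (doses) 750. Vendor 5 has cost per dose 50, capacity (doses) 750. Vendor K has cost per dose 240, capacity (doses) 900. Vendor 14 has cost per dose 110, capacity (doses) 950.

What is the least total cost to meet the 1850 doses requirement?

Cheapest first:
Vendor 5 (50): use full 750 — 1100 doses to go.
Vendor 14 at 110: take all 950 doses — 150 still needed.
Vendor E at 200: take 150 of its 1250 — requirement met.
Vendor K, Vendor 13: unused.
Cost = 750×50 + 950×110 + 150×200 = 172000.

172000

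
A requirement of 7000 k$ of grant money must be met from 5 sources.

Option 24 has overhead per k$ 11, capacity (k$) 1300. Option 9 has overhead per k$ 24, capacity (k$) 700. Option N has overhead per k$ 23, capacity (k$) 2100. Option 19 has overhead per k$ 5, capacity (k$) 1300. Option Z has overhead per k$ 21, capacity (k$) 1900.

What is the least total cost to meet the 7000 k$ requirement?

118600

Fill from the cheapest source first.
Option 19 at 5: take all 1300 k$ — 5700 still needed.
Take 1300 from Option 24 at 11 — need 4400 more.
Option Z (21): use full 1900 — 2500 k$ to go.
Option N at 23: take all 2100 k$ — 400 still needed.
Option 9 (24): take the remaining 400 — done.
Cost = 1300×5 + 1300×11 + 1900×21 + 2100×23 + 400×24 = 118600.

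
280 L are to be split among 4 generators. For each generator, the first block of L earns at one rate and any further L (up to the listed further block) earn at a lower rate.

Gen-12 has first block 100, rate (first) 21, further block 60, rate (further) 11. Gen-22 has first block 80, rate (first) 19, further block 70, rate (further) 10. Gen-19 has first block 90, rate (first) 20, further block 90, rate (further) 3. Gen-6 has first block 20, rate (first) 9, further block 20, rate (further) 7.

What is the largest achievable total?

Treat each block as its own option and order by rate: Gen-12/tier1 21 > Gen-19/tier1 20 > Gen-22/tier1 19 > Gen-12/tier2 11 > Gen-22/tier2 10 > Gen-6/tier1 9 > Gen-6/tier2 7 > Gen-19/tier2 3.
Gen-12 tier1 at 21: fill all 100 — 180 left.
Gen-19/tier1 (20): +90 — 90 left.
Fill Gen-22 tier1 block (80 at 19) — 10 left.
Gen-12 tier2 at 11: only 10 left, fill 10.
Total = 21×100 + 20×90 + 19×80 + 11×10 = 5530.

5530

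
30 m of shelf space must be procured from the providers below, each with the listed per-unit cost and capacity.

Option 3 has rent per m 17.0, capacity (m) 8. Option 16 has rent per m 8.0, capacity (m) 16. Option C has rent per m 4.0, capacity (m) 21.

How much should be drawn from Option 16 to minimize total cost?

9

Use providers in increasing cost order.
Option C (4.0): use full 21 ; 9 m to go.
Option 16 (8.0): take the remaining 9 ; done.
Option 3: unused.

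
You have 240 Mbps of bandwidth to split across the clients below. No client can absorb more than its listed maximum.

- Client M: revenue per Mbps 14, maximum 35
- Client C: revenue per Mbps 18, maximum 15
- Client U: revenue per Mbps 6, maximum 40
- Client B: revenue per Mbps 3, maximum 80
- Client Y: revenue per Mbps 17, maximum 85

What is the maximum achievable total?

2640

Rank by revenue per Mbps: Client C 18 > Client Y 17 > Client M 14 > Client U 6 > Client B 3.
Client C takes 15 to reach its cap of 15 ; 225 left.
Client Y takes 85 to reach its cap of 85 ; 140 left.
Client M: +35 to 35 (cap) ; 105 left.
Client U: +40 to 40 (cap) ; 65 left.
Client B: +65 (room for 80) → 65. Pool exhausted.
Total = 14×35 + 18×15 + 6×40 + 3×65 + 17×85 = 2640.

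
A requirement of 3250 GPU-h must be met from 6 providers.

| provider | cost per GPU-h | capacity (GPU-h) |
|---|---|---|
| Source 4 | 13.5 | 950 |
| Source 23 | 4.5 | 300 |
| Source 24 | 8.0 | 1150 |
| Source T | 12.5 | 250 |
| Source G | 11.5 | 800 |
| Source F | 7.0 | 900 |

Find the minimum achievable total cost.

27300

Fill from the cheapest provider first.
Source 23 at 4.5: take all 300 GPU-h ; 2950 still needed.
Take 900 from Source F at 7.0 ; need 2050 more.
Source 24 at 8.0: take all 1150 GPU-h ; 900 still needed.
Take 800 from Source G at 11.5 ; need 100 more.
Take 100 from Source T at 12.5 to finish.
Source 4: unused.
Cost = 300×4.5 + 900×7.0 + 1150×8.0 + 800×11.5 + 100×12.5 = 27300.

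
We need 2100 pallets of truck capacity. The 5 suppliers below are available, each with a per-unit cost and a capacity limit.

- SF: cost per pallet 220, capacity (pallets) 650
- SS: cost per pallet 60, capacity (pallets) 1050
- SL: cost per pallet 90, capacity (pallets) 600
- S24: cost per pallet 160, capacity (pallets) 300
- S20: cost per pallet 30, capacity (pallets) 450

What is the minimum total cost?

Fill from the cheapest supplier first.
Take 450 from S20 at 30 — need 1650 more.
SS at 60: take all 1050 pallets — 600 still needed.
Take 600 from SL at 90 — need 0 more.
S24, SF: unused.
Cost = 450×30 + 1050×60 + 600×90 = 130500.

130500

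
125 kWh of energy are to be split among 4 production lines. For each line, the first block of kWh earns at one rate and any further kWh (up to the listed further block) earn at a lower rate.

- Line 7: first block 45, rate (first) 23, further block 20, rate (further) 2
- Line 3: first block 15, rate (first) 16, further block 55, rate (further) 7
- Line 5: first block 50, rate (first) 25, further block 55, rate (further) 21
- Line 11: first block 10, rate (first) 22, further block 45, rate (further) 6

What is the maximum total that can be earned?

2925

Rank every tier by rate: Line 5/tier1 25 > Line 7/tier1 23 > Line 11/tier1 22 > Line 5/tier2 21 > Line 3/tier1 16 > Line 3/tier2 7 > Line 11/tier2 6 > Line 7/tier2 2.
Line 5 tier1 at 25: fill all 50 → 75 left.
Fill Line 7 tier1 block (45 at 23) → 30 left.
Line 11 tier1 at 22: fill all 10 → 20 left.
Line 5 tier2 at 21: only 20 left, fill 20.
Total = 25×50 + 23×45 + 22×10 + 21×20 = 2925.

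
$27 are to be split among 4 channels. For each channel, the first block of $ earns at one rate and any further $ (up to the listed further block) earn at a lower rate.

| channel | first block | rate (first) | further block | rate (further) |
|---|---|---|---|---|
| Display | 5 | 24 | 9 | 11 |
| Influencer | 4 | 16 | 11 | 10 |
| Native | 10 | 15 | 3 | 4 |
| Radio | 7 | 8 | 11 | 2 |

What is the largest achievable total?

422

Order all 8 blocks by rate: Display/first 24 > Influencer/first 16 > Native/first 15 > Display/second 11 > Influencer/second 10 > Radio/first 8 > Native/second 4 > Radio/second 2.
Display/first (24): +5 — 22 left.
Influencer first at 16: fill all 4 — 18 left.
Native/first (15): +10 — 8 left.
8 remain; put them into Display second at 11.
Total = 24×5 + 16×4 + 15×10 + 11×8 = 422.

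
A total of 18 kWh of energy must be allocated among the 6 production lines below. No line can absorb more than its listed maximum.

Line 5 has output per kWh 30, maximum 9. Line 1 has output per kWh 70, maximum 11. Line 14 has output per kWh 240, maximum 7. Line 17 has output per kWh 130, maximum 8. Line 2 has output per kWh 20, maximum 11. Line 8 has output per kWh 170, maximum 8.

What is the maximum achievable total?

Rank by output per kWh: Line 14 240 > Line 8 170 > Line 17 130 > Line 1 70 > Line 5 30 > Line 2 20.
Line 14: +7 to 7 (cap) → 11 left.
Line 8 takes 8 to reach its cap of 8 → 3 left.
Line 17: +3 (room for 8) → 3. Pool exhausted.
Total = 240×7 + 130×3 + 170×8 = 3430.

3430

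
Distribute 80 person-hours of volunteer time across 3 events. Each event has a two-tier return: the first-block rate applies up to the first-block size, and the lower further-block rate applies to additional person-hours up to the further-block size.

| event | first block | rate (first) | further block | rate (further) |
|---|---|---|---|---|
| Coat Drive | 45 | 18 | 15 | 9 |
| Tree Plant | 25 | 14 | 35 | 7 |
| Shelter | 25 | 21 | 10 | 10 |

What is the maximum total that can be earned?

Rank every tier by rate: Shelter/first 21 > Coat Drive/first 18 > Tree Plant/first 14 > Shelter/second 10 > Coat Drive/second 9 > Tree Plant/second 7.
Shelter first at 21: fill all 25 ; 55 left.
Coat Drive first at 18: fill all 45 ; 10 left.
10 remain; put them into Tree Plant first at 14.
Total = 21×25 + 18×45 + 14×10 = 1475.

1475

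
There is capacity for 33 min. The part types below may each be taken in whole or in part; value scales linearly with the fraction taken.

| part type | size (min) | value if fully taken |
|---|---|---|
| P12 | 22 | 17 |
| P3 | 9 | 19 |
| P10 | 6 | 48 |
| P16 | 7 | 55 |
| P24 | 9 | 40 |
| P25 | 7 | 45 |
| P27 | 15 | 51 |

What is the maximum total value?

201.6

Sort by value density: P10 48/6≈8, P16 55/7≈7.86, P25 45/7≈6.43, P24 40/9≈4.44, P27 51/15≈3.4, P3 19/9≈2.11, P12 17/22≈0.773.
P10: take in full, 6 min for value 48 — 27 left.
Take all of P16 (7 min, value 55) — 20 min left.
All 7 min of P25 fit (value 45) — 13 remain.
P24: take in full, 9 min for value 40 — 4 left.
Only 4 min remain; take 4/15 of P27 for value 51×4/15 = 13.6.
Total value = 201.6.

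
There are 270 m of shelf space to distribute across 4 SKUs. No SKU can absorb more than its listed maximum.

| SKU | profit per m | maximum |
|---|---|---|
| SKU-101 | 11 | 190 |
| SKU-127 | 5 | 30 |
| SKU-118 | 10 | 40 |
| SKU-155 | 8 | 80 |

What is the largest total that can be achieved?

2810

Rank by profit per m: SKU-101 11 > SKU-118 10 > SKU-155 8 > SKU-127 5.
SKU-101: +190 to 190 (cap) ; 80 left.
SKU-118: +40 to 40 (cap) ; 40 left.
Only 40 left; SKU-155 takes them to reach 40.
Total = 11×190 + 10×40 + 8×40 = 2810.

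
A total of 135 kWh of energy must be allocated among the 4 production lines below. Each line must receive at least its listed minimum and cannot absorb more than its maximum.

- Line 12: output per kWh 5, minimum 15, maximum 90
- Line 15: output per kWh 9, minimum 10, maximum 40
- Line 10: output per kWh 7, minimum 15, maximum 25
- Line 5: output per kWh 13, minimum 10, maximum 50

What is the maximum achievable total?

Meeting every minimum uses 15+10+15+10 = 50 kWh, leaving 85.
Order the production lines by output per kWh: Line 5 13 > Line 15 9 > Line 10 7 > Line 12 5.
Line 5 takes 40 more to reach its cap of 50 → 45 left.
Give Line 15 30 more to hit its cap of 40 → 15 left.
Give Line 10 10 more to hit its cap of 25 → 5 left.
Line 12: +5 (room for 75) → 20. Pool exhausted.
Total = 5×20 + 9×40 + 7×25 + 13×50 = 1285.

1285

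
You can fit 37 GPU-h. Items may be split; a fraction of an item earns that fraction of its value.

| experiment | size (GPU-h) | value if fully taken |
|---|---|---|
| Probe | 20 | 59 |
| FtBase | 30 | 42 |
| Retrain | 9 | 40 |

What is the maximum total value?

110.2

Sort by value density: Retrain 40/9≈4.44, Probe 59/20≈2.95, FtBase 42/30≈1.4.
Retrain: take in full, 9 GPU-h for value 40 → 28 left.
Probe: take in full, 20 GPU-h for value 59 → 8 left.
Only 8 GPU-h remain; take 8/30 of FtBase for value 42×8/30 = 11.2.
Total value = 110.2.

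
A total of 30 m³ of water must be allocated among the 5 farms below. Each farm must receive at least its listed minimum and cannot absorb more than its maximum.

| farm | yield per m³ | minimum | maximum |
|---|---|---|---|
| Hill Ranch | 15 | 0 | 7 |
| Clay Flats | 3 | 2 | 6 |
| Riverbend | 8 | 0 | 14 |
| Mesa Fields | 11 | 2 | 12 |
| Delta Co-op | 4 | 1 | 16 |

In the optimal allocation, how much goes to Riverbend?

Meeting every minimum uses 0+2+0+2+1 = 5 m³, leaving 25.
Rank by yield per m³: Hill Ranch 15 > Mesa Fields 11 > Riverbend 8 > Delta Co-op 4 > Clay Flats 3.
Hill Ranch: +7 to 7 (cap) ; 18 left.
Mesa Fields: +10 to 12 (cap) ; 8 left.
Only 8 left; Riverbend takes them to reach 8.

8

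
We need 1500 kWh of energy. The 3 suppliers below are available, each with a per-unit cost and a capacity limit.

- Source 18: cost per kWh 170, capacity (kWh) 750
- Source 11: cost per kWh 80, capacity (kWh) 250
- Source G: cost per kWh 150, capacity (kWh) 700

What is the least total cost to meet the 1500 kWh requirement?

218500

Use suppliers in increasing cost order.
Source 11 at 80: take all 250 kWh ; 1250 still needed.
Take 700 from Source G at 150 ; need 550 more.
Source 18 (170): take the remaining 550 ; done.
Cost = 250×80 + 700×150 + 550×170 = 218500.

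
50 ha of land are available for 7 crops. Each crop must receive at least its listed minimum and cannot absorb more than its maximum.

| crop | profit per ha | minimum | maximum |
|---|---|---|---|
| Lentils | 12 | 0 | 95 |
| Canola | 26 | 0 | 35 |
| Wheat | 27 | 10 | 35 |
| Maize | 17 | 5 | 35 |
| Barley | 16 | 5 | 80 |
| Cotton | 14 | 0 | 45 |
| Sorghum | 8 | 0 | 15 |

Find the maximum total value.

Meeting every minimum uses 0+0+10+5+5+0+0 = 20 ha, leaving 30.
Order the crops by profit per ha: Wheat 27 > Canola 26 > Maize 17 > Barley 16 > Cotton 14 > Lentils 12 > Sorghum 8.
Give Wheat 25 more to hit its cap of 35 → 5 left.
Canola: +5 (room for 35) → 5. Pool exhausted.
Total = 26×5 + 27×35 + 17×5 + 16×5 = 1240.

1240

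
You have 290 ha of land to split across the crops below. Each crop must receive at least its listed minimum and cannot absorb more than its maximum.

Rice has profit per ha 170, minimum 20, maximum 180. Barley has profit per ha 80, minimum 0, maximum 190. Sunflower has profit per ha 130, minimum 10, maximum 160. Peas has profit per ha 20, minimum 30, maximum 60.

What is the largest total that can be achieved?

Meeting every minimum uses 20+0+10+30 = 60 ha, leaving 230.
Highest profit per ha first: Rice 170 > Sunflower 130 > Barley 80 > Peas 20.
Rice takes 160 more to reach its cap of 180 ; 70 left.
Sunflower has room for 150 more but only 70 remain, so it gets 80.
Total = 170×180 + 130×80 + 20×30 = 41600.

41600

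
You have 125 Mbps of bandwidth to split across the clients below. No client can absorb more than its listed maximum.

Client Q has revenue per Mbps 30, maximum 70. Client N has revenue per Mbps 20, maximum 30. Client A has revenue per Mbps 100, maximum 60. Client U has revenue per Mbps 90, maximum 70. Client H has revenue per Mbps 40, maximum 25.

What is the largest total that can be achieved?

Highest revenue per Mbps first: Client A 100 > Client U 90 > Client H 40 > Client Q 30 > Client N 20.
Client A: +60 to 60 (cap) — 65 left.
Client U has room for 70 but only 65 remain, so it gets 65.
Total = 100×60 + 90×65 = 11850.

11850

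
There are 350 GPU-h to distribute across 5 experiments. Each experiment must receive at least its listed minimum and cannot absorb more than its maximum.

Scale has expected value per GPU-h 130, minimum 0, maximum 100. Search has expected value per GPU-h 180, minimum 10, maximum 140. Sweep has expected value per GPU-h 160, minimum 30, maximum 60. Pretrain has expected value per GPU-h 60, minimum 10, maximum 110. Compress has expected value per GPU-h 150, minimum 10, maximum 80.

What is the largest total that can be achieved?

55200

Meeting every minimum uses 0+10+30+10+10 = 60 GPU-h, leaving 290.
Rank by expected value per GPU-h: Search 180 > Sweep 160 > Compress 150 > Scale 130 > Pretrain 60.
Search: +130 to 140 (cap) → 160 left.
Give Sweep 30 more to hit its cap of 60 → 130 left.
Give Compress 70 more to hit its cap of 80 → 60 left.
Scale: +60 (room for 100) → 60. Pool exhausted.
Total = 130×60 + 180×140 + 160×60 + 60×10 + 150×80 = 55200.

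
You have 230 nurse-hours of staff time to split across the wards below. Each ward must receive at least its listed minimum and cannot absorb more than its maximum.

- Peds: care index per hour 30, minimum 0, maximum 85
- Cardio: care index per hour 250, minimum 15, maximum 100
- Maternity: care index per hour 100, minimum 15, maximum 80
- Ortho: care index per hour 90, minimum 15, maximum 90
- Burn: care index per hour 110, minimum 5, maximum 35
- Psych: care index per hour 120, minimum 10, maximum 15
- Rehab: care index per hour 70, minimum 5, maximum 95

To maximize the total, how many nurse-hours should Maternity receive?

60

Meeting every minimum uses 0+15+15+15+5+10+5 = 65 nurse-hours, leaving 165.
Rank by care index per hour: Cardio 250 > Psych 120 > Burn 110 > Maternity 100 > Ortho 90 > Rehab 70 > Peds 30.
Cardio: +85 to 100 (cap) → 80 left.
Psych takes 5 more to reach its cap of 15 → 75 left.
Burn takes 30 more to reach its cap of 35 → 45 left.
Maternity: +45 (room for 65) → 60. Pool exhausted.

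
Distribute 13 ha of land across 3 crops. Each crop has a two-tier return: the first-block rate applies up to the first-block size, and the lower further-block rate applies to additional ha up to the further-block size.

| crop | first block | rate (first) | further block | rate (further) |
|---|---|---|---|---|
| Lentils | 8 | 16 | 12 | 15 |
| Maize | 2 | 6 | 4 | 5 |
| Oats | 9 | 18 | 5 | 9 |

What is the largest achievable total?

Order all 6 blocks by rate: Oats/tier1 18 > Lentils/tier1 16 > Lentils/tier2 15 > Oats/tier2 9 > Maize/tier1 6 > Maize/tier2 5.
Oats tier1 at 18: fill all 9 → 4 left.
Lentils/tier1: +4 of 8 at 16; pool empty.
Total = 18×9 + 16×4 = 226.

226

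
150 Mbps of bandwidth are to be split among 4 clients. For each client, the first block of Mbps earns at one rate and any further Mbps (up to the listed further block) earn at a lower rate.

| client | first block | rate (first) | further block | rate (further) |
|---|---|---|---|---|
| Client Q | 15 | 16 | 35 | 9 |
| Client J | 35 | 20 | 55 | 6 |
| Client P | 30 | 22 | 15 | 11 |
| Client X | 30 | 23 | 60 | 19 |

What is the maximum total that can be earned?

3095

Treat each block as its own option and order by rate: Client X/first 23 > Client P/first 22 > Client J/first 20 > Client X/second 19 > Client Q/first 16 > Client P/second 11 > Client Q/second 9 > Client J/second 6.
Client X/first (23): +30 — 120 left.
Client P first at 22: fill all 30 — 90 left.
Client J/first (20): +35 — 55 left.
Client X/second: +55 of 60 at 19; pool empty.
Total = 23×30 + 22×30 + 20×35 + 19×55 = 3095.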